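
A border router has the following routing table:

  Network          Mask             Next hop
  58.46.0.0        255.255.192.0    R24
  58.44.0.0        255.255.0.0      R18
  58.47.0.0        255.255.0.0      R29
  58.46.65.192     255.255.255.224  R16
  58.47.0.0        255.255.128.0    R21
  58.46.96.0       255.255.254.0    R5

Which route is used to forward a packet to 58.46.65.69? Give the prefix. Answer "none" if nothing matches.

58.46.65.69 is outside every listed prefix and there is no default route.

none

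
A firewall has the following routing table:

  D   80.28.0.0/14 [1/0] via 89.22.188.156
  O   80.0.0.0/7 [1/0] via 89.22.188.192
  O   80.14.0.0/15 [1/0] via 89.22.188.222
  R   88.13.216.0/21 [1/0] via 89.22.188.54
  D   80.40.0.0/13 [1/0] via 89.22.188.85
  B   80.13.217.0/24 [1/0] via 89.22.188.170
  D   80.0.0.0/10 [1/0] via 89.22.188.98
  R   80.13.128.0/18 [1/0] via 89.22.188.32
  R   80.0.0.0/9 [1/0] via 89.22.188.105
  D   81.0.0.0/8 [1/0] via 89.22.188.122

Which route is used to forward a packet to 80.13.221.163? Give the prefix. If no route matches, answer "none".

80.0.0.0/10

Entries matching 80.13.221.163:
  80.0.0.0/7 (80.0.0.0 - 81.255.255.255)
  80.0.0.0/9 (80.0.0.0 - 80.127.255.255)
  80.0.0.0/10 (80.0.0.0 - 80.63.255.255)
Most specific is 80.0.0.0/10.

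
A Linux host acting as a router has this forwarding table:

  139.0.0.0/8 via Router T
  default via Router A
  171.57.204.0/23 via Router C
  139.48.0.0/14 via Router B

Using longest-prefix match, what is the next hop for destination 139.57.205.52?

Router T

Routes whose prefix contains 139.57.205.52:
  0.0.0.0/0 (default, matches everything) -> Router A
  139.0.0.0/8 (139.0.0.0 - 139.255.255.255) -> Router T
More-specific entries that do NOT match:
  171.57.204.0/23 (171.57.204.0 - 171.57.205.255) does not contain 139.57.205.52
  139.48.0.0/14 (139.48.0.0 - 139.51.255.255) does not contain 139.57.205.52
Longest matching prefix is /8 -> next hop Router T.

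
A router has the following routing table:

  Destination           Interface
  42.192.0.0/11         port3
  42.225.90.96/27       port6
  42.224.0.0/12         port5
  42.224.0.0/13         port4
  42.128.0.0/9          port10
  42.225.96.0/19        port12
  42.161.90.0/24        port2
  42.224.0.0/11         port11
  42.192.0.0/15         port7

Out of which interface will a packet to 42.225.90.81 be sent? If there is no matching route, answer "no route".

Routes whose prefix contains 42.225.90.81:
  42.128.0.0/9 (42.128.0.0 - 42.255.255.255) -> port10
  42.224.0.0/11 (42.224.0.0 - 42.255.255.255) -> port11
  42.224.0.0/12 (42.224.0.0 - 42.239.255.255) -> port5
  42.224.0.0/13 (42.224.0.0 - 42.231.255.255) -> port4
More-specific entries that do NOT match:
  42.225.90.96/27 (42.225.90.96 - 42.225.90.127) does not contain 42.225.90.81
  42.161.90.0/24 (42.161.90.0 - 42.161.90.255) does not contain 42.225.90.81
  42.225.96.0/19 (42.225.96.0 - 42.225.127.255) does not contain 42.225.90.81
  42.192.0.0/15 (42.192.0.0 - 42.193.255.255) does not contain 42.225.90.81
Longest matching prefix is /13 -> interface port4.

port4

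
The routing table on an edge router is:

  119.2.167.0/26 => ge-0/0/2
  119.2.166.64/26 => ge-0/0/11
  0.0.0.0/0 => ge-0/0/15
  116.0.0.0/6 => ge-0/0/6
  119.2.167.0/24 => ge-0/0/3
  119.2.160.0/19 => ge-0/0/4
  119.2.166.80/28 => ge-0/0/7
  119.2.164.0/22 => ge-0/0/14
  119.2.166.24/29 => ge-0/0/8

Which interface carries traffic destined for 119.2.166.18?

Routes whose prefix contains 119.2.166.18:
  0.0.0.0/0 (default, matches everything) -> ge-0/0/15
  116.0.0.0/6 (116.0.0.0 - 119.255.255.255) -> ge-0/0/6
  119.2.160.0/19 (119.2.160.0 - 119.2.191.255) -> ge-0/0/4
  119.2.164.0/22 (119.2.164.0 - 119.2.167.255) -> ge-0/0/14
More-specific entries that do NOT match:
  119.2.166.24/29 (119.2.166.24 - 119.2.166.31) does not contain 119.2.166.18
  119.2.166.80/28 (119.2.166.80 - 119.2.166.95) does not contain 119.2.166.18
  119.2.167.0/26 (119.2.167.0 - 119.2.167.63) does not contain 119.2.166.18
  119.2.166.64/26 (119.2.166.64 - 119.2.166.127) does not contain 119.2.166.18
  119.2.167.0/24 (119.2.167.0 - 119.2.167.255) does not contain 119.2.166.18
Longest matching prefix is /22 -> interface ge-0/0/14.

ge-0/0/14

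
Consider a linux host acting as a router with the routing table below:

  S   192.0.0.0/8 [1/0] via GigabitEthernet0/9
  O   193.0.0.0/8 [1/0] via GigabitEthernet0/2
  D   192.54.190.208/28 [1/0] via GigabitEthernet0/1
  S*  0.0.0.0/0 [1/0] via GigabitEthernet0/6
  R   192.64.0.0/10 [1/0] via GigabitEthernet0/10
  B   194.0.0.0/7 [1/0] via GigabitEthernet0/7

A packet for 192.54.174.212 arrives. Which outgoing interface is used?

Routes whose prefix contains 192.54.174.212:
  0.0.0.0/0 (default, matches everything) -> GigabitEthernet0/6
  192.0.0.0/8 (192.0.0.0 - 192.255.255.255) -> GigabitEthernet0/9
More-specific entries that do NOT match:
  192.54.190.208/28 (192.54.190.208 - 192.54.190.223) does not contain 192.54.174.212
  192.64.0.0/10 (192.64.0.0 - 192.127.255.255) does not contain 192.54.174.212
Longest matching prefix is /8 -> interface GigabitEthernet0/9.

GigabitEthernet0/9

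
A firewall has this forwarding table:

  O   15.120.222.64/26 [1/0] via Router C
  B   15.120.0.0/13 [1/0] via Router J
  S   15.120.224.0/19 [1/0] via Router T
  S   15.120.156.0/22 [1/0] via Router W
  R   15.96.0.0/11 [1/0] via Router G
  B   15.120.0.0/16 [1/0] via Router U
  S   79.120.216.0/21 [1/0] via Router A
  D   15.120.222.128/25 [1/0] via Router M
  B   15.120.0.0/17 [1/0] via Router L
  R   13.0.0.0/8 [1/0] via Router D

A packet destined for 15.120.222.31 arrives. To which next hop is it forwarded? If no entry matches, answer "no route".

Router U

Routes whose prefix contains 15.120.222.31:
  15.96.0.0/11 (15.96.0.0 - 15.127.255.255) -> Router G
  15.120.0.0/13 (15.120.0.0 - 15.127.255.255) -> Router J
  15.120.0.0/16 (15.120.0.0 - 15.120.255.255) -> Router U
More-specific entries that do NOT match:
  15.120.222.64/26 (15.120.222.64 - 15.120.222.127) does not contain 15.120.222.31
  15.120.222.128/25 (15.120.222.128 - 15.120.222.255) does not contain 15.120.222.31
  15.120.156.0/22 (15.120.156.0 - 15.120.159.255) does not contain 15.120.222.31
  79.120.216.0/21 (79.120.216.0 - 79.120.223.255) does not contain 15.120.222.31
  15.120.224.0/19 (15.120.224.0 - 15.120.255.255) does not contain 15.120.222.31
  15.120.0.0/17 (15.120.0.0 - 15.120.127.255) does not contain 15.120.222.31
Longest matching prefix is /16 -> next hop Router U.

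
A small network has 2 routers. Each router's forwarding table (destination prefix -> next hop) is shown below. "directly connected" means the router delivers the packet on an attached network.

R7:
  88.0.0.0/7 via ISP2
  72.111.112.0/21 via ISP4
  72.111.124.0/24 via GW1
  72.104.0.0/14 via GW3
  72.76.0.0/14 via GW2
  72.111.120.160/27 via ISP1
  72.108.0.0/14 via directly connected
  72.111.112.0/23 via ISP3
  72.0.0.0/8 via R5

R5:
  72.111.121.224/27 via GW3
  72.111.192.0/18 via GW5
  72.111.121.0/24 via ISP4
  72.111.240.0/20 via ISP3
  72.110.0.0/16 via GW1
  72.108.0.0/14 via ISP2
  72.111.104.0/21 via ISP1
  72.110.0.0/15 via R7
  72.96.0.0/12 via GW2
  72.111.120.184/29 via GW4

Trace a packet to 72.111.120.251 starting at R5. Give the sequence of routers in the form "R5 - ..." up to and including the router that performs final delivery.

At R5: longest match for 72.111.120.251 is 72.110.0.0/15 -> R7
At R7: longest match for 72.111.120.251 is 72.108.0.0/14 -> directly connected

R5 - R7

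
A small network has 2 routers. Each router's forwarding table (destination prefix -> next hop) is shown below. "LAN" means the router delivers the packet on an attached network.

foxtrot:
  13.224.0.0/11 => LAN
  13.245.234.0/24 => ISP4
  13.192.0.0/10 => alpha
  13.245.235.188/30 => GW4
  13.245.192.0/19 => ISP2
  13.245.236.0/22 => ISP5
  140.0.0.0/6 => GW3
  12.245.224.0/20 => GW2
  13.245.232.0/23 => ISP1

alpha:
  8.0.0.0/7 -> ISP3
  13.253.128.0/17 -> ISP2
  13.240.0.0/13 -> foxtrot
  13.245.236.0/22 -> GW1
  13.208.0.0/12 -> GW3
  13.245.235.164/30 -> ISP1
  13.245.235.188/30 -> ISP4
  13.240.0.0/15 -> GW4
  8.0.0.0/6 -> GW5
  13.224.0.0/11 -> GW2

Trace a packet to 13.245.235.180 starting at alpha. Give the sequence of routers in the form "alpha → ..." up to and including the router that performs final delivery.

At alpha: longest match for 13.245.235.180 is 13.240.0.0/13 -> foxtrot
At foxtrot: longest match for 13.245.235.180 is 13.224.0.0/11 -> LAN

alpha → foxtrot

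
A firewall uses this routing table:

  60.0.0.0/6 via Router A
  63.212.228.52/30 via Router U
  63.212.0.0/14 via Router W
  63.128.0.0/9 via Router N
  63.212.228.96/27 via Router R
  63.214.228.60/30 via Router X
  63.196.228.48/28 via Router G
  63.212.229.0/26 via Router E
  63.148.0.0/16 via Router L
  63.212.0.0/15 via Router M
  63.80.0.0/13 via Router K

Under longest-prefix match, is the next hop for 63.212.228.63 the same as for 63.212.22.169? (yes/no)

yes

63.212.228.63: longest match 63.212.0.0/15 -> Router M
63.212.22.169: longest match 63.212.0.0/15 -> Router M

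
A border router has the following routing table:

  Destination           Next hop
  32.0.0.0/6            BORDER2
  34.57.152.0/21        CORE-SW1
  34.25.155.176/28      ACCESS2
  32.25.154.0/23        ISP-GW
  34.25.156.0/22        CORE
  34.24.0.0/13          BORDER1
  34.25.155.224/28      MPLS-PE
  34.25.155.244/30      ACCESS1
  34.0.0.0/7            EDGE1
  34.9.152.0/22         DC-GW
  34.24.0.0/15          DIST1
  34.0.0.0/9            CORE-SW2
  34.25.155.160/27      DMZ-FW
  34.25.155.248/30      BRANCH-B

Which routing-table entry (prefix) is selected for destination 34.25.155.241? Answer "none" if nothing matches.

Entries matching 34.25.155.241:
  32.0.0.0/6 (32.0.0.0 - 35.255.255.255)
  34.0.0.0/7 (34.0.0.0 - 35.255.255.255)
  34.0.0.0/9 (34.0.0.0 - 34.127.255.255)
  34.24.0.0/13 (34.24.0.0 - 34.31.255.255)
  34.24.0.0/15 (34.24.0.0 - 34.25.255.255)
Most specific is 34.24.0.0/15.

34.24.0.0/15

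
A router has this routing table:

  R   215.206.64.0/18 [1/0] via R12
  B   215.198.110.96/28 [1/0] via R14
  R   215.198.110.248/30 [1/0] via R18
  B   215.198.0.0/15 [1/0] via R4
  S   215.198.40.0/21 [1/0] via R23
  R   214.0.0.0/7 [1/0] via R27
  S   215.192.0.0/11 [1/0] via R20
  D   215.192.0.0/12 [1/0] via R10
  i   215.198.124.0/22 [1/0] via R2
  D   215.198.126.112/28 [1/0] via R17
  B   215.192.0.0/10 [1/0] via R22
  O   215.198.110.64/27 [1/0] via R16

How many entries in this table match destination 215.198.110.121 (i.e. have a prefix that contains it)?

5

Prefixes containing 215.198.110.121:
  214.0.0.0/7 (214.0.0.0 - 215.255.255.255)
  215.192.0.0/10 (215.192.0.0 - 215.255.255.255)
  215.192.0.0/11 (215.192.0.0 - 215.223.255.255)
  215.192.0.0/12 (215.192.0.0 - 215.207.255.255)
  215.198.0.0/15 (215.198.0.0 - 215.199.255.255)
Total matching entries: 5.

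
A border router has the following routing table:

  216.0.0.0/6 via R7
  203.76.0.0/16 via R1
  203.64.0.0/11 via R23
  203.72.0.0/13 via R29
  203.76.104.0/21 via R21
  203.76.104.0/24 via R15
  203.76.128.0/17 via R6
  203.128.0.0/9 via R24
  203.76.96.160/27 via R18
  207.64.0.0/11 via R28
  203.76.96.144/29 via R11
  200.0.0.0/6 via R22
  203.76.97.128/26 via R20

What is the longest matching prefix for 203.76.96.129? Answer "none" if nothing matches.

Entries matching 203.76.96.129:
  200.0.0.0/6 (200.0.0.0 - 203.255.255.255)
  203.64.0.0/11 (203.64.0.0 - 203.95.255.255)
  203.72.0.0/13 (203.72.0.0 - 203.79.255.255)
  203.76.0.0/16 (203.76.0.0 - 203.76.255.255)
Most specific is 203.76.0.0/16.

203.76.0.0/16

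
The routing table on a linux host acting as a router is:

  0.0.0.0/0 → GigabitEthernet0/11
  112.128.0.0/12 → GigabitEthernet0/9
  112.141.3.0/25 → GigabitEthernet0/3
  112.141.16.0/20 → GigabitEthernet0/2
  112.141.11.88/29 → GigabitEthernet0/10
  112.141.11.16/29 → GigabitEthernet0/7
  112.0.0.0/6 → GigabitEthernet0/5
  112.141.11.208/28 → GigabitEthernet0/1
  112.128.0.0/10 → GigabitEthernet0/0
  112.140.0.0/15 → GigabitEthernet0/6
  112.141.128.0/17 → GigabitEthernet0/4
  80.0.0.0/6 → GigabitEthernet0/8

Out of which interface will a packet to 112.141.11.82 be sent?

GigabitEthernet0/6

Routes whose prefix contains 112.141.11.82:
  0.0.0.0/0 (default, matches everything) -> GigabitEthernet0/11
  112.0.0.0/6 (112.0.0.0 - 115.255.255.255) -> GigabitEthernet0/5
  112.128.0.0/10 (112.128.0.0 - 112.191.255.255) -> GigabitEthernet0/0
  112.128.0.0/12 (112.128.0.0 - 112.143.255.255) -> GigabitEthernet0/9
  112.140.0.0/15 (112.140.0.0 - 112.141.255.255) -> GigabitEthernet0/6
More-specific entries that do NOT match:
  112.141.11.88/29 (112.141.11.88 - 112.141.11.95) does not contain 112.141.11.82
  112.141.11.16/29 (112.141.11.16 - 112.141.11.23) does not contain 112.141.11.82
  112.141.11.208/28 (112.141.11.208 - 112.141.11.223) does not contain 112.141.11.82
  112.141.3.0/25 (112.141.3.0 - 112.141.3.127) does not contain 112.141.11.82
  112.141.16.0/20 (112.141.16.0 - 112.141.31.255) does not contain 112.141.11.82
  112.141.128.0/17 (112.141.128.0 - 112.141.255.255) does not contain 112.141.11.82
Longest matching prefix is /15 -> interface GigabitEthernet0/6.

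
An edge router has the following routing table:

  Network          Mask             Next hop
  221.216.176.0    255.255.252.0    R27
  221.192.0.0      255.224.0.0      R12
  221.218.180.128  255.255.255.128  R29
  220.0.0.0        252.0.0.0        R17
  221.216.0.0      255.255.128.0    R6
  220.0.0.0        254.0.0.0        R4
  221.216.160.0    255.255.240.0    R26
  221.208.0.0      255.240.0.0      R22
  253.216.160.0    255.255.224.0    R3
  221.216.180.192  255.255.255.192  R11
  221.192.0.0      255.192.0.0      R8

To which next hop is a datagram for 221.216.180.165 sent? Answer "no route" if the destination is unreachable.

R22

Routes whose prefix contains 221.216.180.165:
  220.0.0.0/6 (220.0.0.0 - 223.255.255.255) -> R17
  220.0.0.0/7 (220.0.0.0 - 221.255.255.255) -> R4
  221.192.0.0/10 (221.192.0.0 - 221.255.255.255) -> R8
  221.192.0.0/11 (221.192.0.0 - 221.223.255.255) -> R12
  221.208.0.0/12 (221.208.0.0 - 221.223.255.255) -> R22
More-specific entries that do NOT match:
  221.216.180.192/26 (221.216.180.192 - 221.216.180.255) does not contain 221.216.180.165
  221.218.180.128/25 (221.218.180.128 - 221.218.180.255) does not contain 221.216.180.165
  221.216.176.0/22 (221.216.176.0 - 221.216.179.255) does not contain 221.216.180.165
  221.216.160.0/20 (221.216.160.0 - 221.216.175.255) does not contain 221.216.180.165
  253.216.160.0/19 (253.216.160.0 - 253.216.191.255) does not contain 221.216.180.165
  221.216.0.0/17 (221.216.0.0 - 221.216.127.255) does not contain 221.216.180.165
Longest matching prefix is /12 -> next hop R22.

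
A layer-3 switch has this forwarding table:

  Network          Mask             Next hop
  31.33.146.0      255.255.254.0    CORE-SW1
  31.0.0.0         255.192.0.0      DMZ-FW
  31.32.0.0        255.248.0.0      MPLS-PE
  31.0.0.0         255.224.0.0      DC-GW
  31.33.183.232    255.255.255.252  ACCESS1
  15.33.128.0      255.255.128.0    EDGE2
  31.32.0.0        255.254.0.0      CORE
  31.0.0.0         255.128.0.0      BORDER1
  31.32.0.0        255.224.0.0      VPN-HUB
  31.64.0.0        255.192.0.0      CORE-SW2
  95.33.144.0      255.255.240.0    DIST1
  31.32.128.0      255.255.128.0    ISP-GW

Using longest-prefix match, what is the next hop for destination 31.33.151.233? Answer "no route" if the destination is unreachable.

CORE

Routes whose prefix contains 31.33.151.233:
  31.0.0.0/9 (31.0.0.0 - 31.127.255.255) -> BORDER1
  31.0.0.0/10 (31.0.0.0 - 31.63.255.255) -> DMZ-FW
  31.32.0.0/11 (31.32.0.0 - 31.63.255.255) -> VPN-HUB
  31.32.0.0/13 (31.32.0.0 - 31.39.255.255) -> MPLS-PE
  31.32.0.0/15 (31.32.0.0 - 31.33.255.255) -> CORE
More-specific entries that do NOT match:
  31.33.183.232/30 (31.33.183.232 - 31.33.183.235) does not contain 31.33.151.233
  31.33.146.0/23 (31.33.146.0 - 31.33.147.255) does not contain 31.33.151.233
  95.33.144.0/20 (95.33.144.0 - 95.33.159.255) does not contain 31.33.151.233
  15.33.128.0/17 (15.33.128.0 - 15.33.255.255) does not contain 31.33.151.233
  31.32.128.0/17 (31.32.128.0 - 31.32.255.255) does not contain 31.33.151.233
Longest matching prefix is /15 -> next hop CORE.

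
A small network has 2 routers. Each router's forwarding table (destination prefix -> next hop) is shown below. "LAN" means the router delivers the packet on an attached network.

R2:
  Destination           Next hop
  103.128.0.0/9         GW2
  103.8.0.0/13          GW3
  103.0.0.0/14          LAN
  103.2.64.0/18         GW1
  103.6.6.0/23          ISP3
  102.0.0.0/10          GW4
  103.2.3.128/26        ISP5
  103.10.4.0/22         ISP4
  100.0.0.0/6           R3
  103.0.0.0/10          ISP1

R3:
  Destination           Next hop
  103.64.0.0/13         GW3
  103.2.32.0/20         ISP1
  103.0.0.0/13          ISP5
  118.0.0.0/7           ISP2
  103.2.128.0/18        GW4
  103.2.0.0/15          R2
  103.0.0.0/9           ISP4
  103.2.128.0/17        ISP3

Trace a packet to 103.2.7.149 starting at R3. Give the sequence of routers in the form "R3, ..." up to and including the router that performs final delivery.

At R3: longest match for 103.2.7.149 is 103.2.0.0/15 -> R2
At R2: longest match for 103.2.7.149 is 103.0.0.0/14 -> LAN

R3, R2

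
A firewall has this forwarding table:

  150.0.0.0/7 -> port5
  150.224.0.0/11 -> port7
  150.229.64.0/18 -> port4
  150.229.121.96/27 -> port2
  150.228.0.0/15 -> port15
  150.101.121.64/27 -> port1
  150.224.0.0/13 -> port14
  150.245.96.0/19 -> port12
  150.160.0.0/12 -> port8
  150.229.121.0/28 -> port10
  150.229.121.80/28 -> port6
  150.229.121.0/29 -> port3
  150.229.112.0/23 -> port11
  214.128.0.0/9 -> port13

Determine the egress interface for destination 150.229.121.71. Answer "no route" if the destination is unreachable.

port4

Routes whose prefix contains 150.229.121.71:
  150.0.0.0/7 (150.0.0.0 - 151.255.255.255) -> port5
  150.224.0.0/11 (150.224.0.0 - 150.255.255.255) -> port7
  150.224.0.0/13 (150.224.0.0 - 150.231.255.255) -> port14
  150.228.0.0/15 (150.228.0.0 - 150.229.255.255) -> port15
  150.229.64.0/18 (150.229.64.0 - 150.229.127.255) -> port4
More-specific entries that do NOT match:
  150.229.121.0/29 (150.229.121.0 - 150.229.121.7) does not contain 150.229.121.71
  150.229.121.0/28 (150.229.121.0 - 150.229.121.15) does not contain 150.229.121.71
  150.229.121.80/28 (150.229.121.80 - 150.229.121.95) does not contain 150.229.121.71
  150.229.121.96/27 (150.229.121.96 - 150.229.121.127) does not contain 150.229.121.71
  150.101.121.64/27 (150.101.121.64 - 150.101.121.95) does not contain 150.229.121.71
  150.229.112.0/23 (150.229.112.0 - 150.229.113.255) does not contain 150.229.121.71
  150.245.96.0/19 (150.245.96.0 - 150.245.127.255) does not contain 150.229.121.71
Longest matching prefix is /18 -> interface port4.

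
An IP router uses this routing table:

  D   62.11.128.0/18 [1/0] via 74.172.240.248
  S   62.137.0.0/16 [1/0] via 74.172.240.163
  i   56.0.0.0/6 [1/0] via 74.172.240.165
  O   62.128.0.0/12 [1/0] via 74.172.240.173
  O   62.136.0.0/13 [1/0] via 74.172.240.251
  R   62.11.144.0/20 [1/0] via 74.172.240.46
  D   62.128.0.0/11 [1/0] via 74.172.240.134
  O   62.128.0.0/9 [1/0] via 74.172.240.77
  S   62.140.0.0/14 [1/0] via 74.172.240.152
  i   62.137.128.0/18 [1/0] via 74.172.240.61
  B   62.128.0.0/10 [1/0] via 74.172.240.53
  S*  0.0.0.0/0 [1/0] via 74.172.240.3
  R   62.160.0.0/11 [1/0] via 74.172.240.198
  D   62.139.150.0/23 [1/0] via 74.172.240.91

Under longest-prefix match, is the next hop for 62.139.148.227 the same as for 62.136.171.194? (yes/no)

yes

62.139.148.227: longest match 62.136.0.0/13 -> 74.172.240.251
62.136.171.194: longest match 62.136.0.0/13 -> 74.172.240.251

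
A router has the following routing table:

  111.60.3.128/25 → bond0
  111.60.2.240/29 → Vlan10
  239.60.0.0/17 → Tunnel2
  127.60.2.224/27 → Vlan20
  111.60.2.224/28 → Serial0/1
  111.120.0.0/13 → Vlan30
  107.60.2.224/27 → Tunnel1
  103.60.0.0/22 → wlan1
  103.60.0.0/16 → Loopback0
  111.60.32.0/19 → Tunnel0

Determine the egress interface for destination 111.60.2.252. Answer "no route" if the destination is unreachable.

no route

No entry's prefix contains 111.60.2.252; there is no default route.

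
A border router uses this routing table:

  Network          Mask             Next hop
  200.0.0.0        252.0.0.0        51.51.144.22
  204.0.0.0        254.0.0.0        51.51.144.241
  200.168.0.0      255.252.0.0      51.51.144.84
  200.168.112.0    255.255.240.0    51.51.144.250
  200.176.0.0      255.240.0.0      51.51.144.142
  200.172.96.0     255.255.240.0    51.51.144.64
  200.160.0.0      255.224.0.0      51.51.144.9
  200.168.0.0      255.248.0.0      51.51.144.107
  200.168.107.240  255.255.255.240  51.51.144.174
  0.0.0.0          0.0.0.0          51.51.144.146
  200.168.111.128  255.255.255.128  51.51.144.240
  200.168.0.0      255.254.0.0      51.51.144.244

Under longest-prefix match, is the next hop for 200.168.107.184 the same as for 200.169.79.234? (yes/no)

yes

200.168.107.184: longest match 200.168.0.0/15 -> 51.51.144.244
200.169.79.234: longest match 200.168.0.0/15 -> 51.51.144.244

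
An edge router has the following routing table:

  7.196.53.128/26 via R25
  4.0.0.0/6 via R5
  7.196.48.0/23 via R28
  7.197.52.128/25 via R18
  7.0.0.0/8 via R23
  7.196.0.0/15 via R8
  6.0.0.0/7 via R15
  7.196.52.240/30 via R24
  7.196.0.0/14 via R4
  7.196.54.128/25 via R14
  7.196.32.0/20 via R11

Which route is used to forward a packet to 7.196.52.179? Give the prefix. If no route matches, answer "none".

Entries matching 7.196.52.179:
  4.0.0.0/6 (4.0.0.0 - 7.255.255.255)
  6.0.0.0/7 (6.0.0.0 - 7.255.255.255)
  7.0.0.0/8 (7.0.0.0 - 7.255.255.255)
  7.196.0.0/14 (7.196.0.0 - 7.199.255.255)
  7.196.0.0/15 (7.196.0.0 - 7.197.255.255)
Most specific is 7.196.0.0/15.

7.196.0.0/15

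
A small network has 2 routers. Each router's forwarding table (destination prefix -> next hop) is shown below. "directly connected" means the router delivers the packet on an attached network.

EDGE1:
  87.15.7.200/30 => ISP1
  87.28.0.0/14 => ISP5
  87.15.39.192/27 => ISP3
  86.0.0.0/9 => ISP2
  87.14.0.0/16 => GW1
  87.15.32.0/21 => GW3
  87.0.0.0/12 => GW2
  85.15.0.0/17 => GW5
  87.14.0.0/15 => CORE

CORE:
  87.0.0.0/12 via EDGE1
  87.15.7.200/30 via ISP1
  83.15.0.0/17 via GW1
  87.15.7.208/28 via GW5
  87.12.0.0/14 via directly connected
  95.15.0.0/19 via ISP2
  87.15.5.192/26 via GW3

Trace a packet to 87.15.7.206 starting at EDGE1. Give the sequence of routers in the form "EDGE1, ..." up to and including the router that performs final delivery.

EDGE1, CORE

At EDGE1: longest match for 87.15.7.206 is 87.14.0.0/15 -> CORE
At CORE: longest match for 87.15.7.206 is 87.12.0.0/14 -> directly connected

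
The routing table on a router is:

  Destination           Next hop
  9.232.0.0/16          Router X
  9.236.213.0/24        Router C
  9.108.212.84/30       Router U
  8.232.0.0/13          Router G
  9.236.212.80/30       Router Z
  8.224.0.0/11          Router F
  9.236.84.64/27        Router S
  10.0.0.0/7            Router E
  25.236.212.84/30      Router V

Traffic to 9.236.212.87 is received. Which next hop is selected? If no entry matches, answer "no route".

no route

No entry's prefix contains 9.236.212.87; there is no default route.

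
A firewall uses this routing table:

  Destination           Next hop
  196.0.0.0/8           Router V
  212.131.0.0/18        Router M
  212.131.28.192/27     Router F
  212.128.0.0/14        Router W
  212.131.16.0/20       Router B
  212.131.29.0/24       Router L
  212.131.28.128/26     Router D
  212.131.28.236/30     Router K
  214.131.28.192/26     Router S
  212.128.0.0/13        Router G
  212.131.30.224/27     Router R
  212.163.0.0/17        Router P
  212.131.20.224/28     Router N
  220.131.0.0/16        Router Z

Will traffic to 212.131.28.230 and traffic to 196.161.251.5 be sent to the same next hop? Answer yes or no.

212.131.28.230: longest match 212.131.16.0/20 -> Router B
196.161.251.5: longest match 196.0.0.0/8 -> Router V

no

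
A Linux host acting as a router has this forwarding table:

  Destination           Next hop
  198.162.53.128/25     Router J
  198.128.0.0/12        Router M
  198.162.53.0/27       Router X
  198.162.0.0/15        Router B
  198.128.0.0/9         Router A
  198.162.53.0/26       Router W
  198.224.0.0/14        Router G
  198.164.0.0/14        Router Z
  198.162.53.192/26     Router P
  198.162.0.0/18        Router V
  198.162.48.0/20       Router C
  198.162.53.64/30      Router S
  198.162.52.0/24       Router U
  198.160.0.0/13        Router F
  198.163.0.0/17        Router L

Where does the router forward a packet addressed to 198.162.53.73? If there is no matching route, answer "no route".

Router C

Routes whose prefix contains 198.162.53.73:
  198.128.0.0/9 (198.128.0.0 - 198.255.255.255) -> Router A
  198.160.0.0/13 (198.160.0.0 - 198.167.255.255) -> Router F
  198.162.0.0/15 (198.162.0.0 - 198.163.255.255) -> Router B
  198.162.0.0/18 (198.162.0.0 - 198.162.63.255) -> Router V
  198.162.48.0/20 (198.162.48.0 - 198.162.63.255) -> Router C
More-specific entries that do NOT match:
  198.162.53.64/30 (198.162.53.64 - 198.162.53.67) does not contain 198.162.53.73
  198.162.53.0/27 (198.162.53.0 - 198.162.53.31) does not contain 198.162.53.73
  198.162.53.0/26 (198.162.53.0 - 198.162.53.63) does not contain 198.162.53.73
  198.162.53.192/26 (198.162.53.192 - 198.162.53.255) does not contain 198.162.53.73
  198.162.53.128/25 (198.162.53.128 - 198.162.53.255) does not contain 198.162.53.73
  198.162.52.0/24 (198.162.52.0 - 198.162.52.255) does not contain 198.162.53.73
Longest matching prefix is /20 -> next hop Router C.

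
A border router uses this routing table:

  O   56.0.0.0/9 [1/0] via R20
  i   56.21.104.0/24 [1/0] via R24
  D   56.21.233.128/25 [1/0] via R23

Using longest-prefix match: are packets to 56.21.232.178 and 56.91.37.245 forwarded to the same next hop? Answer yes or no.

56.21.232.178: longest match 56.0.0.0/9 -> R20
56.91.37.245: longest match 56.0.0.0/9 -> R20

yes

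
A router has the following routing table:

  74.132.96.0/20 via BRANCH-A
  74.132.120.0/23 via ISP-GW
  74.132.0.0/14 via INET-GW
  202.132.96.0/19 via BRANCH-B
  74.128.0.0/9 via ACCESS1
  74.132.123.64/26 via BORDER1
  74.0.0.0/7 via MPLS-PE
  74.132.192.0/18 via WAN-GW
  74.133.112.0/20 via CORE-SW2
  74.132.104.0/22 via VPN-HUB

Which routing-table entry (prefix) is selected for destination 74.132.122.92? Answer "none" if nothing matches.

Entries matching 74.132.122.92:
  74.0.0.0/7 (74.0.0.0 - 75.255.255.255)
  74.128.0.0/9 (74.128.0.0 - 74.255.255.255)
  74.132.0.0/14 (74.132.0.0 - 74.135.255.255)
Most specific is 74.132.0.0/14.

74.132.0.0/14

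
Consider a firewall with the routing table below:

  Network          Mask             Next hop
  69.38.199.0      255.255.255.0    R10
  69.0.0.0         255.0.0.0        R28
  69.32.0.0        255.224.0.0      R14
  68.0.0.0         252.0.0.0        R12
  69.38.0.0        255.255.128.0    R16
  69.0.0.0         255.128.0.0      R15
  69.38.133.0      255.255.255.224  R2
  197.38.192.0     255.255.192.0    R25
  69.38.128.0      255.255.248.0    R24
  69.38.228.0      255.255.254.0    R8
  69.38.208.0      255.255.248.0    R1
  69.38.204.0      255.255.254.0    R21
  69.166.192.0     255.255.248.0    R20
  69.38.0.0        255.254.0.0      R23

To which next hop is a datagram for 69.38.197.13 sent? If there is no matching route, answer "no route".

Routes whose prefix contains 69.38.197.13:
  68.0.0.0/6 (68.0.0.0 - 71.255.255.255) -> R12
  69.0.0.0/8 (69.0.0.0 - 69.255.255.255) -> R28
  69.0.0.0/9 (69.0.0.0 - 69.127.255.255) -> R15
  69.32.0.0/11 (69.32.0.0 - 69.63.255.255) -> R14
  69.38.0.0/15 (69.38.0.0 - 69.39.255.255) -> R23
More-specific entries that do NOT match:
  69.38.133.0/27 (69.38.133.0 - 69.38.133.31) does not contain 69.38.197.13
  69.38.199.0/24 (69.38.199.0 - 69.38.199.255) does not contain 69.38.197.13
  69.38.228.0/23 (69.38.228.0 - 69.38.229.255) does not contain 69.38.197.13
  69.38.204.0/23 (69.38.204.0 - 69.38.205.255) does not contain 69.38.197.13
  69.38.128.0/21 (69.38.128.0 - 69.38.135.255) does not contain 69.38.197.13
  69.38.208.0/21 (69.38.208.0 - 69.38.215.255) does not contain 69.38.197.13
  69.166.192.0/21 (69.166.192.0 - 69.166.199.255) does not contain 69.38.197.13
  197.38.192.0/18 (197.38.192.0 - 197.38.255.255) does not contain 69.38.197.13
  69.38.0.0/17 (69.38.0.0 - 69.38.127.255) does not contain 69.38.197.13
Longest matching prefix is /15 -> next hop R23.

R23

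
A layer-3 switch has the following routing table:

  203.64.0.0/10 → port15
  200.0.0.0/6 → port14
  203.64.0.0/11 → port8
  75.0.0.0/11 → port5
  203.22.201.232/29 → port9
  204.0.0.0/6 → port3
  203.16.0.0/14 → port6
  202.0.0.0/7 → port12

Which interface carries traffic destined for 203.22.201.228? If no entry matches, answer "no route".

port12

Routes whose prefix contains 203.22.201.228:
  200.0.0.0/6 (200.0.0.0 - 203.255.255.255) -> port14
  202.0.0.0/7 (202.0.0.0 - 203.255.255.255) -> port12
More-specific entries that do NOT match:
  203.22.201.232/29 (203.22.201.232 - 203.22.201.239) does not contain 203.22.201.228
  203.16.0.0/14 (203.16.0.0 - 203.19.255.255) does not contain 203.22.201.228
  203.64.0.0/11 (203.64.0.0 - 203.95.255.255) does not contain 203.22.201.228
  75.0.0.0/11 (75.0.0.0 - 75.31.255.255) does not contain 203.22.201.228
  203.64.0.0/10 (203.64.0.0 - 203.127.255.255) does not contain 203.22.201.228
Longest matching prefix is /7 -> interface port12.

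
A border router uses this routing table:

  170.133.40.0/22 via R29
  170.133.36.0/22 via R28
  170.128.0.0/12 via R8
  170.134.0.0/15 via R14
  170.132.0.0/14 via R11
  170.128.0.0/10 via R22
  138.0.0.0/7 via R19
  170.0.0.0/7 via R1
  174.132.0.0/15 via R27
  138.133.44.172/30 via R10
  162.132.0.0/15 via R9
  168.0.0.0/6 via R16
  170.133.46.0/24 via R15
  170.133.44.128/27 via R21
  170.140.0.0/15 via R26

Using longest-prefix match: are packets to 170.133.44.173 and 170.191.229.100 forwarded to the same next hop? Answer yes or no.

170.133.44.173: longest match 170.132.0.0/14 -> R11
170.191.229.100: longest match 170.128.0.0/10 -> R22

no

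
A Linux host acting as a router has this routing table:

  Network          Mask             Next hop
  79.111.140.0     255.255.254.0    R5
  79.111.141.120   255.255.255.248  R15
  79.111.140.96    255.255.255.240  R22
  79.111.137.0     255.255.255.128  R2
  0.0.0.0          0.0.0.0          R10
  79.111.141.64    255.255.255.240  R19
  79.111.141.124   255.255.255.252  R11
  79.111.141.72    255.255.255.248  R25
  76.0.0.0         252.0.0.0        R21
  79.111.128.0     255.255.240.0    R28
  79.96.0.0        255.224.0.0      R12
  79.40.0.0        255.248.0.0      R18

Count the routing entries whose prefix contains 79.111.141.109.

5

Prefixes containing 79.111.141.109:
  0.0.0.0/0 (default, matches everything)
  76.0.0.0/6 (76.0.0.0 - 79.255.255.255)
  79.96.0.0/11 (79.96.0.0 - 79.127.255.255)
  79.111.128.0/20 (79.111.128.0 - 79.111.143.255)
  79.111.140.0/23 (79.111.140.0 - 79.111.141.255)
Total matching entries: 5.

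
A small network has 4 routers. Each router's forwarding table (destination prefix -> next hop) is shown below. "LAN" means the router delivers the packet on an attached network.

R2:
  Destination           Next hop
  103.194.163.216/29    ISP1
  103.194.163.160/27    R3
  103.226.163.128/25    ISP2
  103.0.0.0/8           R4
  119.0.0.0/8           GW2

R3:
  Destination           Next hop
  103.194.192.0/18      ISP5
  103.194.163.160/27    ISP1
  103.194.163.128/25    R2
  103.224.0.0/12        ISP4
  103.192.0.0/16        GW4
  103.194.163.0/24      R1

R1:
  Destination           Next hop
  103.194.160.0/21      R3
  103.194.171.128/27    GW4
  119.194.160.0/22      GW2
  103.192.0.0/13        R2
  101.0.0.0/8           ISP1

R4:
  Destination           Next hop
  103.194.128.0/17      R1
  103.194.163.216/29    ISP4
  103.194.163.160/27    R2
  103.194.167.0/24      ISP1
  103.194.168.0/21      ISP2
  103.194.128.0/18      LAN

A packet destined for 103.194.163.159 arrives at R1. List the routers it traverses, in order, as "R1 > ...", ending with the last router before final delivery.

R1 > R3 > R2 > R4

At R1: longest match for 103.194.163.159 is 103.194.160.0/21 -> R3
At R3: longest match for 103.194.163.159 is 103.194.163.128/25 -> R2
At R2: longest match for 103.194.163.159 is 103.0.0.0/8 -> R4
At R4: longest match for 103.194.163.159 is 103.194.128.0/18 -> LAN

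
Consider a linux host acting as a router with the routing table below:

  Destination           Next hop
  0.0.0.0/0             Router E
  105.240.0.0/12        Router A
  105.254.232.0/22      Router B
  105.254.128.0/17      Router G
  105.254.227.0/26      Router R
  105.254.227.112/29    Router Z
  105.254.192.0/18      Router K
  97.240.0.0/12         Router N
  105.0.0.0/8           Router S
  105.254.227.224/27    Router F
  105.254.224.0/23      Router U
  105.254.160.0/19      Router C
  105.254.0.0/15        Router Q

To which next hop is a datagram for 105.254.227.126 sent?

Router K

Routes whose prefix contains 105.254.227.126:
  0.0.0.0/0 (default, matches everything) -> Router E
  105.0.0.0/8 (105.0.0.0 - 105.255.255.255) -> Router S
  105.240.0.0/12 (105.240.0.0 - 105.255.255.255) -> Router A
  105.254.0.0/15 (105.254.0.0 - 105.255.255.255) -> Router Q
  105.254.128.0/17 (105.254.128.0 - 105.254.255.255) -> Router G
  105.254.192.0/18 (105.254.192.0 - 105.254.255.255) -> Router K
More-specific entries that do NOT match:
  105.254.227.112/29 (105.254.227.112 - 105.254.227.119) does not contain 105.254.227.126
  105.254.227.224/27 (105.254.227.224 - 105.254.227.255) does not contain 105.254.227.126
  105.254.227.0/26 (105.254.227.0 - 105.254.227.63) does not contain 105.254.227.126
  105.254.224.0/23 (105.254.224.0 - 105.254.225.255) does not contain 105.254.227.126
  105.254.232.0/22 (105.254.232.0 - 105.254.235.255) does not contain 105.254.227.126
  105.254.160.0/19 (105.254.160.0 - 105.254.191.255) does not contain 105.254.227.126
Longest matching prefix is /18 -> next hop Router K.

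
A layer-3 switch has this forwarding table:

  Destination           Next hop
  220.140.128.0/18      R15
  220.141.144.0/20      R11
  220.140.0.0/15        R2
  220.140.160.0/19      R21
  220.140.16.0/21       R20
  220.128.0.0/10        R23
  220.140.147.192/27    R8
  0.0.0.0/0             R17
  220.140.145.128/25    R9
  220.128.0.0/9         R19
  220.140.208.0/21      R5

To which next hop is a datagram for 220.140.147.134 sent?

R15

Routes whose prefix contains 220.140.147.134:
  0.0.0.0/0 (default, matches everything) -> R17
  220.128.0.0/9 (220.128.0.0 - 220.255.255.255) -> R19
  220.128.0.0/10 (220.128.0.0 - 220.191.255.255) -> R23
  220.140.0.0/15 (220.140.0.0 - 220.141.255.255) -> R2
  220.140.128.0/18 (220.140.128.0 - 220.140.191.255) -> R15
More-specific entries that do NOT match:
  220.140.147.192/27 (220.140.147.192 - 220.140.147.223) does not contain 220.140.147.134
  220.140.145.128/25 (220.140.145.128 - 220.140.145.255) does not contain 220.140.147.134
  220.140.16.0/21 (220.140.16.0 - 220.140.23.255) does not contain 220.140.147.134
  220.140.208.0/21 (220.140.208.0 - 220.140.215.255) does not contain 220.140.147.134
  220.141.144.0/20 (220.141.144.0 - 220.141.159.255) does not contain 220.140.147.134
  220.140.160.0/19 (220.140.160.0 - 220.140.191.255) does not contain 220.140.147.134
Longest matching prefix is /18 -> next hop R15.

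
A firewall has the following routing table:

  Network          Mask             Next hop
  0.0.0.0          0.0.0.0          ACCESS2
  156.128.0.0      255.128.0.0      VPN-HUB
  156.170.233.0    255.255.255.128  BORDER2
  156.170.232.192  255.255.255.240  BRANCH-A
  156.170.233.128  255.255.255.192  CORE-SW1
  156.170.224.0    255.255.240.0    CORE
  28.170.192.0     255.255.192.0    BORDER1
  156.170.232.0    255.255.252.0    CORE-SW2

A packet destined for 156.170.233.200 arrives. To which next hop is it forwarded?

CORE-SW2

Routes whose prefix contains 156.170.233.200:
  0.0.0.0/0 (default, matches everything) -> ACCESS2
  156.128.0.0/9 (156.128.0.0 - 156.255.255.255) -> VPN-HUB
  156.170.224.0/20 (156.170.224.0 - 156.170.239.255) -> CORE
  156.170.232.0/22 (156.170.232.0 - 156.170.235.255) -> CORE-SW2
More-specific entries that do NOT match:
  156.170.232.192/28 (156.170.232.192 - 156.170.232.207) does not contain 156.170.233.200
  156.170.233.128/26 (156.170.233.128 - 156.170.233.191) does not contain 156.170.233.200
  156.170.233.0/25 (156.170.233.0 - 156.170.233.127) does not contain 156.170.233.200
Longest matching prefix is /22 -> next hop CORE-SW2.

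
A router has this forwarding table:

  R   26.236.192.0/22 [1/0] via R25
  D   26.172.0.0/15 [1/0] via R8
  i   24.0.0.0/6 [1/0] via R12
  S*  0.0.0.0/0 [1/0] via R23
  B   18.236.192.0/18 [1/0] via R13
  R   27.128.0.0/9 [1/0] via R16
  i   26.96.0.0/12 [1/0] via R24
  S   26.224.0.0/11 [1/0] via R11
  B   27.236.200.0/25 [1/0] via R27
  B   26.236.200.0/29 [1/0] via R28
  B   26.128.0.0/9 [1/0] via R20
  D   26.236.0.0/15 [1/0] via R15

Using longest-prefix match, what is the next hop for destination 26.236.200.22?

Routes whose prefix contains 26.236.200.22:
  0.0.0.0/0 (default, matches everything) -> R23
  24.0.0.0/6 (24.0.0.0 - 27.255.255.255) -> R12
  26.128.0.0/9 (26.128.0.0 - 26.255.255.255) -> R20
  26.224.0.0/11 (26.224.0.0 - 26.255.255.255) -> R11
  26.236.0.0/15 (26.236.0.0 - 26.237.255.255) -> R15
More-specific entries that do NOT match:
  26.236.200.0/29 (26.236.200.0 - 26.236.200.7) does not contain 26.236.200.22
  27.236.200.0/25 (27.236.200.0 - 27.236.200.127) does not contain 26.236.200.22
  26.236.192.0/22 (26.236.192.0 - 26.236.195.255) does not contain 26.236.200.22
  18.236.192.0/18 (18.236.192.0 - 18.236.255.255) does not contain 26.236.200.22
Longest matching prefix is /15 -> next hop R15.

R15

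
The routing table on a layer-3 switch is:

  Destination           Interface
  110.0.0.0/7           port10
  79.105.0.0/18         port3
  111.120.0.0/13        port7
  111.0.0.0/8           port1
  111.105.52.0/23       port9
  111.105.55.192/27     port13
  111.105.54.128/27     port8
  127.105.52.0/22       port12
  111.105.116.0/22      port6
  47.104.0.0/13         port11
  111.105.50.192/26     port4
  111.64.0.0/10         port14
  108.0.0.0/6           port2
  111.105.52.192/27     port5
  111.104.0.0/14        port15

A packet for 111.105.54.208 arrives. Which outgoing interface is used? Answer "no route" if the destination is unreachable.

port15

Routes whose prefix contains 111.105.54.208:
  108.0.0.0/6 (108.0.0.0 - 111.255.255.255) -> port2
  110.0.0.0/7 (110.0.0.0 - 111.255.255.255) -> port10
  111.0.0.0/8 (111.0.0.0 - 111.255.255.255) -> port1
  111.64.0.0/10 (111.64.0.0 - 111.127.255.255) -> port14
  111.104.0.0/14 (111.104.0.0 - 111.107.255.255) -> port15
More-specific entries that do NOT match:
  111.105.55.192/27 (111.105.55.192 - 111.105.55.223) does not contain 111.105.54.208
  111.105.54.128/27 (111.105.54.128 - 111.105.54.159) does not contain 111.105.54.208
  111.105.52.192/27 (111.105.52.192 - 111.105.52.223) does not contain 111.105.54.208
  111.105.50.192/26 (111.105.50.192 - 111.105.50.255) does not contain 111.105.54.208
  111.105.52.0/23 (111.105.52.0 - 111.105.53.255) does not contain 111.105.54.208
  127.105.52.0/22 (127.105.52.0 - 127.105.55.255) does not contain 111.105.54.208
  111.105.116.0/22 (111.105.116.0 - 111.105.119.255) does not contain 111.105.54.208
  79.105.0.0/18 (79.105.0.0 - 79.105.63.255) does not contain 111.105.54.208
Longest matching prefix is /14 -> interface port15.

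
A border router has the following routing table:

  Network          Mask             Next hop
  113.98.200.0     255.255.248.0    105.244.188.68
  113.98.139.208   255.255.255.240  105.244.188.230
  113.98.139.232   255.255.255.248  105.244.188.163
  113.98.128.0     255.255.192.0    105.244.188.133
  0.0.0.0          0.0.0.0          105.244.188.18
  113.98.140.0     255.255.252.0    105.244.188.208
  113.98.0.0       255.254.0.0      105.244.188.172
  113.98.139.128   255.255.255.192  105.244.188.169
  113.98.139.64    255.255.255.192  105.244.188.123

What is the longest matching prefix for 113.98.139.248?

Entries matching 113.98.139.248:
  0.0.0.0/0 (default, matches everything)
  113.98.0.0/15 (113.98.0.0 - 113.99.255.255)
  113.98.128.0/18 (113.98.128.0 - 113.98.191.255)
Most specific is 113.98.128.0/18.

113.98.128.0/18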